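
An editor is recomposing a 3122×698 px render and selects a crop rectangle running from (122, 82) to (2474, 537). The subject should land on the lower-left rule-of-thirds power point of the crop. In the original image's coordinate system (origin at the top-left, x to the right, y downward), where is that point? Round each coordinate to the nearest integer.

(906, 385)

Crop width = 2474 − 122 = 2352 px; one third is 784.00 px.
Crop height = 537 − 82 = 455 px; one third is 151.67 px.
The lower-left point is one-third across and two-thirds down within the crop:
x = 122 + 1 × 784.00 ≈ 906; y = 82 + 2 × 151.67 ≈ 385.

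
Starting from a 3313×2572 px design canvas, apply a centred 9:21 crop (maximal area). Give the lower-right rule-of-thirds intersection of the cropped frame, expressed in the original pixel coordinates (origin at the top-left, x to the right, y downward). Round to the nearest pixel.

3313/2572 > 9/21, so the 9:21 crop keeps the full height 2572 and trims width to 2572 × 9/21 = 1102.29 px.
Left offset = (3313 − 1102.29)/2 = 1105.36 px; top offset = 0.
Lower-right is two-thirds across and two-thirds down within the crop:
x = 1105.36 + 2 × 1102.29/3 ≈ 1840; y = 0.00 + 2 × 2572.00/3 ≈ 1715.

x = 1840 px, y = 1715 px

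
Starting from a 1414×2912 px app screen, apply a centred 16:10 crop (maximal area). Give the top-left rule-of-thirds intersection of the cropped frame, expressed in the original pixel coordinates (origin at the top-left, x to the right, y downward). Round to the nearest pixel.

x = 471 px, y = 1309 px

1414/2912 < 16/10, so the 16:10 crop keeps the full width 1414 and trims height to 1414 × 10/16 = 883.75 px.
Top offset = (2912 − 883.75)/2 = 1014.12 px; left offset = 0.
Top-left is one-third across and one-third down within the crop:
x = 0.00 + 1 × 1414.00/3 ≈ 471; y = 1014.12 + 1 × 883.75/3 ≈ 1309.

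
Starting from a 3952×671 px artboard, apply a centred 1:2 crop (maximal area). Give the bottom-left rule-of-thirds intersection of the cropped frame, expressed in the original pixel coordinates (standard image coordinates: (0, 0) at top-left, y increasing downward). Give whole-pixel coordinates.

3952/671 > 1/2, so the 1:2 crop keeps the full height 671 and trims width to 671 × 1/2 = 335.50 px.
Left offset = (3952 − 335.50)/2 = 1808.25 px; top offset = 0.
Bottom-left is one-third across and two-thirds down within the crop:
x = 1808.25 + 1 × 335.50/3 ≈ 1920; y = 0.00 + 2 × 671.00/3 ≈ 447.

(1920, 447)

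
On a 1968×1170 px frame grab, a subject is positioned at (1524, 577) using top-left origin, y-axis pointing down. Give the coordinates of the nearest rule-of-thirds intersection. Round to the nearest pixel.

Third lines: x ∈ {656, 1312}, y ∈ {390, 780}.
1524 is closer to x = 1312; 577 is closer to y = 390.
So the nearest intersection is the upper-right power point.

x = 1312 px, y = 390 px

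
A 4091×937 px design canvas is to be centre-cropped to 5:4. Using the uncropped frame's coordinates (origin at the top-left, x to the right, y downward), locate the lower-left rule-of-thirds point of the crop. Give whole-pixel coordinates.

x = 1850 px, y = 625 px

4091/937 > 5/4, so the 5:4 crop keeps the full height 937 and trims width to 937 × 5/4 = 1171.25 px.
Left offset = (4091 − 1171.25)/2 = 1459.88 px; top offset = 0.
Lower-left is one-third across and two-thirds down within the crop:
x = 1459.88 + 1 × 1171.25/3 ≈ 1850; y = 0.00 + 2 × 937.00/3 ≈ 625.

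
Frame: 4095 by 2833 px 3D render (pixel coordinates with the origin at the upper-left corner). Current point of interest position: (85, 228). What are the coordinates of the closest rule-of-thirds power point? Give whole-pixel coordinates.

Third lines: x ∈ {1365, 2730}, y ∈ {944, 1889}.
85 is closer to x = 1365; 228 is closer to y = 944.
So the nearest intersection is the upper-left power point.

x = 1365 px, y = 944 px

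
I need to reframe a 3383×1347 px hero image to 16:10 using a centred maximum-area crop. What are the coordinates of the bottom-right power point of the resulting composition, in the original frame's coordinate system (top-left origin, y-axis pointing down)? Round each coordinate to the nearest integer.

x = 2051 px, y = 898 px

3383/1347 > 16/10, so the 16:10 crop keeps the full height 1347 and trims width to 1347 × 16/10 = 2155.20 px.
Left offset = (3383 − 2155.20)/2 = 613.90 px; top offset = 0.
Bottom-right is two-thirds across and two-thirds down within the crop:
x = 613.90 + 2 × 2155.20/3 ≈ 2051; y = 0.00 + 2 × 1347.00/3 ≈ 898.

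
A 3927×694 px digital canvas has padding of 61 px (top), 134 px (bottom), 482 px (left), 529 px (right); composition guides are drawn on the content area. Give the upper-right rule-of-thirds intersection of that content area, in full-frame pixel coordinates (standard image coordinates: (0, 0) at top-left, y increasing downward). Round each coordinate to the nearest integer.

Content width = 3927 − 482 − 529 = 2916 px; content height = 694 − 61 − 134 = 499 px.
Upper-right is two-thirds across and one-third down within the content area.
x = 482 + 2 × 2916/3 = 482 + 1944.00 ≈ 2426
y = 61 + 1 × 499/3 = 61 + 166.33 ≈ 227

(2426, 227)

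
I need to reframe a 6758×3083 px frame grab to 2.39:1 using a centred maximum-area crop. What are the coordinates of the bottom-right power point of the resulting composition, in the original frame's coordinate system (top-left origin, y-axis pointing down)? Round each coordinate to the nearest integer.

6758/3083 < 2.39/1, so the 2.39:1 crop keeps the full width 6758 and trims height to 6758 × 1/2.39 = 2827.62 px.
Top offset = (3083 − 2827.62)/2 = 127.69 px; left offset = 0.
Bottom-right is two-thirds across and two-thirds down within the crop:
x = 0.00 + 2 × 6758.00/3 ≈ 4505; y = 127.69 + 2 × 2827.62/3 ≈ 2013.

x = 4505 px, y = 2013 px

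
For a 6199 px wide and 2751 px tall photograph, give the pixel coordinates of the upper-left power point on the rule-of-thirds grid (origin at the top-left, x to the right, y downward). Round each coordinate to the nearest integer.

The upper-left point sits one-third of the way across and one-third of the way down.
x = 1 × 6199/3 ≈ 2066; y = 1 × 2751/3 ≈ 917.

x = 2066 px, y = 917 px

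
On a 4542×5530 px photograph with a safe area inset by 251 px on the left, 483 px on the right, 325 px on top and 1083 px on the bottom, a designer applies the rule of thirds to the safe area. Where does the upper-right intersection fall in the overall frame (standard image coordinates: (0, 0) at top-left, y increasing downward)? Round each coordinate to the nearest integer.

Content width = 4542 − 251 − 483 = 3808 px; content height = 5530 − 325 − 1083 = 4122 px.
Upper-right is two-thirds across and one-third down within the safe area.
x = 251 + 2 × 3808/3 = 251 + 2538.67 ≈ 2790
y = 325 + 1 × 4122/3 = 325 + 1374.00 ≈ 1699

x = 2790 px, y = 1699 px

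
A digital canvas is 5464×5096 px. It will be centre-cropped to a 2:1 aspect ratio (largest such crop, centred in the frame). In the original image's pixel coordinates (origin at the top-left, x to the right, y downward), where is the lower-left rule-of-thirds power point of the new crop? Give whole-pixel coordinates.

5464/5096 < 2/1, so the 2:1 crop keeps the full width 5464 and trims height to 5464 × 1/2 = 2732.00 px.
Top offset = (5096 − 2732.00)/2 = 1182.00 px; left offset = 0.
Lower-left is one-third across and two-thirds down within the crop:
x = 0.00 + 1 × 5464.00/3 ≈ 1821; y = 1182.00 + 2 × 2732.00/3 ≈ 3003.

(1821, 3003)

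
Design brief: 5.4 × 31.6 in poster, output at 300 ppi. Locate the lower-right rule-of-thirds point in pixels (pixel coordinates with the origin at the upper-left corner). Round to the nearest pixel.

x = 1080 px, y = 6320 px

In pixels the canvas is 5.4 × 300 = 1620 wide and 31.6 × 300 = 9480 tall.
The lower-right point is two-thirds across and two-thirds down:
x = 2 × 1620/3 ≈ 1080; y = 2 × 9480/3 ≈ 6320.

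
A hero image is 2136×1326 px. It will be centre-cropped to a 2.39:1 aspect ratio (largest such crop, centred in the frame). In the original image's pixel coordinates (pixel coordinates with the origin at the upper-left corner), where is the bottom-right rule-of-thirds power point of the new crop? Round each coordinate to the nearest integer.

(1424, 812)

2136/1326 < 2.39/1, so the 2.39:1 crop keeps the full width 2136 and trims height to 2136 × 1/2.39 = 893.72 px.
Top offset = (1326 − 893.72)/2 = 216.14 px; left offset = 0.
Bottom-right is two-thirds across and two-thirds down within the crop:
x = 0.00 + 2 × 2136.00/3 ≈ 1424; y = 216.14 + 2 × 893.72/3 ≈ 812.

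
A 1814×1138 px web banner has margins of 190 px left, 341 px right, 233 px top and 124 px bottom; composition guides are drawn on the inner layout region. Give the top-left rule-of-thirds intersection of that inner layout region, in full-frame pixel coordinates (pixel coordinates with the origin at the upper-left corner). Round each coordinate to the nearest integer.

Content width = 1814 − 190 − 341 = 1283 px; content height = 1138 − 233 − 124 = 781 px.
Top-left is one-third across and one-third down within the inner layout region.
x = 190 + 1 × 1283/3 = 190 + 427.67 ≈ 618
y = 233 + 1 × 781/3 = 233 + 260.33 ≈ 493

x = 618 px, y = 493 px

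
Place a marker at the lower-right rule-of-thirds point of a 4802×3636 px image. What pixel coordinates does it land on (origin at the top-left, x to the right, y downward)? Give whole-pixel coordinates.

The lower-right point sits two-thirds of the way across and two-thirds of the way down.
x = 2 × 4802/3 ≈ 3201; y = 2 × 3636/3 ≈ 2424.

x = 3201 px, y = 2424 px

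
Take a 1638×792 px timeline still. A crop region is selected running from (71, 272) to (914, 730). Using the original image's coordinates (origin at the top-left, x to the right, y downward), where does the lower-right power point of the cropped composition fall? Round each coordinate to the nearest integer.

x = 633 px, y = 577 px

Crop width = 914 − 71 = 843 px; one third is 281.00 px.
Crop height = 730 − 272 = 458 px; one third is 152.67 px.
The lower-right point is two-thirds across and two-thirds down within the crop:
x = 71 + 2 × 281.00 ≈ 633; y = 272 + 2 × 152.67 ≈ 577.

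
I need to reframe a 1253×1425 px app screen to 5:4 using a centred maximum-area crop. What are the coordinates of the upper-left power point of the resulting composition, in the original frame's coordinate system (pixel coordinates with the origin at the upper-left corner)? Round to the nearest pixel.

1253/1425 < 5/4, so the 5:4 crop keeps the full width 1253 and trims height to 1253 × 4/5 = 1002.40 px.
Top offset = (1425 − 1002.40)/2 = 211.30 px; left offset = 0.
Upper-left is one-third across and one-third down within the crop:
x = 0.00 + 1 × 1253.00/3 ≈ 418; y = 211.30 + 1 × 1002.40/3 ≈ 545.

(418, 545)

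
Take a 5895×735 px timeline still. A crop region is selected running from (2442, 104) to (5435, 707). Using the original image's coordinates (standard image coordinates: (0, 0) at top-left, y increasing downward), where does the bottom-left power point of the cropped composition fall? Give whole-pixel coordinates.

x = 3440 px, y = 506 px

Crop width = 5435 − 2442 = 2993 px; one third is 997.67 px.
Crop height = 707 − 104 = 603 px; one third is 201.00 px.
The bottom-left point is one-third across and two-thirds down within the crop:
x = 2442 + 1 × 997.67 ≈ 3440; y = 104 + 2 × 201.00 ≈ 506.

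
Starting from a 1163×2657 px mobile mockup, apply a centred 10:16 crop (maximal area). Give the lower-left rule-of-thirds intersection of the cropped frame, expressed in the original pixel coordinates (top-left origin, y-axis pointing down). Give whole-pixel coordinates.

1163/2657 < 10/16, so the 10:16 crop keeps the full width 1163 and trims height to 1163 × 16/10 = 1860.80 px.
Top offset = (2657 − 1860.80)/2 = 398.10 px; left offset = 0.
Lower-left is one-third across and two-thirds down within the crop:
x = 0.00 + 1 × 1163.00/3 ≈ 388; y = 398.10 + 2 × 1860.80/3 ≈ 1639.

(388, 1639)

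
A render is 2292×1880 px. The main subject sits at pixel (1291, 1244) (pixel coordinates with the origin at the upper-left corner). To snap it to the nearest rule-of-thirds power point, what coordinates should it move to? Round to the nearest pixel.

(1528, 1253)

Third lines: x ∈ {764, 1528}, y ∈ {627, 1253}.
1291 is closer to x = 1528; 1244 is closer to y = 1253.
So the nearest intersection is the lower-right power point.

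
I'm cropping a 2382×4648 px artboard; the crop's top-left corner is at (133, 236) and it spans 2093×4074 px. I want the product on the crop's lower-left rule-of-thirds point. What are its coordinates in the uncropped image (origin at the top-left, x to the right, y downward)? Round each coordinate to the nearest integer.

(831, 2952)

One third of the crop width 2093 is 697.67 px.
One third of the crop height 4074 is 1358.00 px.
The lower-left point is one-third across and two-thirds down within the crop:
x = 133 + 1 × 697.67 ≈ 831; y = 236 + 2 × 1358.00 ≈ 2952.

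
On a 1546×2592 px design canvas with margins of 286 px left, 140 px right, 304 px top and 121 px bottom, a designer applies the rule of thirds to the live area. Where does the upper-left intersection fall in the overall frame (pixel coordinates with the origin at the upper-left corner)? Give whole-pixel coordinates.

(659, 1026)

Content width = 1546 − 286 − 140 = 1120 px; content height = 2592 − 304 − 121 = 2167 px.
Upper-left is one-third across and one-third down within the live area.
x = 286 + 1 × 1120/3 = 286 + 373.33 ≈ 659
y = 304 + 1 × 2167/3 = 304 + 722.33 ≈ 1026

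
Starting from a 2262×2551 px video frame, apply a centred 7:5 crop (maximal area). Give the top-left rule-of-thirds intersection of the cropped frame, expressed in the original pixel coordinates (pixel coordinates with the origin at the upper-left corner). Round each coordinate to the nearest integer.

(754, 1006)

2262/2551 < 7/5, so the 7:5 crop keeps the full width 2262 and trims height to 2262 × 5/7 = 1615.71 px.
Top offset = (2551 − 1615.71)/2 = 467.64 px; left offset = 0.
Top-left is one-third across and one-third down within the crop:
x = 0.00 + 1 × 2262.00/3 ≈ 754; y = 467.64 + 1 × 1615.71/3 ≈ 1006.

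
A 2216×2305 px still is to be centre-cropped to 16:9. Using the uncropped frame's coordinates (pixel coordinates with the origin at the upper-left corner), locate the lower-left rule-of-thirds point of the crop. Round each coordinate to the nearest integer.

(739, 1360)

2216/2305 < 16/9, so the 16:9 crop keeps the full width 2216 and trims height to 2216 × 9/16 = 1246.50 px.
Top offset = (2305 − 1246.50)/2 = 529.25 px; left offset = 0.
Lower-left is one-third across and two-thirds down within the crop:
x = 0.00 + 1 × 2216.00/3 ≈ 739; y = 529.25 + 2 × 1246.50/3 ≈ 1360.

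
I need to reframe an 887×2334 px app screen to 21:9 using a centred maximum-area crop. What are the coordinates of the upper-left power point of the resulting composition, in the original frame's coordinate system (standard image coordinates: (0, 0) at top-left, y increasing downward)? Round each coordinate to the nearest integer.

(296, 1104)

887/2334 < 21/9, so the 21:9 crop keeps the full width 887 and trims height to 887 × 9/21 = 380.14 px.
Top offset = (2334 − 380.14)/2 = 976.93 px; left offset = 0.
Upper-left is one-third across and one-third down within the crop:
x = 0.00 + 1 × 887.00/3 ≈ 296; y = 976.93 + 1 × 380.14/3 ≈ 1104.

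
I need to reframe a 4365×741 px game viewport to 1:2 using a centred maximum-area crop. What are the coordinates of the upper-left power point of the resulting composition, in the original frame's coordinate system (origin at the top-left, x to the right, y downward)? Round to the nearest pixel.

4365/741 > 1/2, so the 1:2 crop keeps the full height 741 and trims width to 741 × 1/2 = 370.50 px.
Left offset = (4365 − 370.50)/2 = 1997.25 px; top offset = 0.
Upper-left is one-third across and one-third down within the crop:
x = 1997.25 + 1 × 370.50/3 ≈ 2121; y = 0.00 + 1 × 741.00/3 ≈ 247.

(2121, 247)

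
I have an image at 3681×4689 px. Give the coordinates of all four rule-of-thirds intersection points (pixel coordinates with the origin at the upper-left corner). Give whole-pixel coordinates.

(1227, 1563), (2454, 1563), (1227, 3126), (2454, 3126)

One third of 3681 is 1227; one third of 4689 is 1563.
Vertical third lines at x = 1227 and x = 2454; horizontal third lines at y = 1563 and y = 3126.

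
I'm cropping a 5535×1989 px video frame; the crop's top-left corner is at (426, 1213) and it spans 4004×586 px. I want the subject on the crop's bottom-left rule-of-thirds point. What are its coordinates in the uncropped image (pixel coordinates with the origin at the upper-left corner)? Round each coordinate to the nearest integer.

(1761, 1604)

One third of the crop width 4004 is 1334.67 px.
One third of the crop height 586 is 195.33 px.
The bottom-left point is one-third across and two-thirds down within the crop:
x = 426 + 1 × 1334.67 ≈ 1761; y = 1213 + 2 × 195.33 ≈ 1604.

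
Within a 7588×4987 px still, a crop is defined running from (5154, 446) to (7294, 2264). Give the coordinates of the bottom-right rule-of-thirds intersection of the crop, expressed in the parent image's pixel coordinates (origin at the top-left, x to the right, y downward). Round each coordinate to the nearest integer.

x = 6581 px, y = 1658 px

Crop width = 7294 − 5154 = 2140 px; one third is 713.33 px.
Crop height = 2264 − 446 = 1818 px; one third is 606.00 px.
The bottom-right point is two-thirds across and two-thirds down within the crop:
x = 5154 + 2 × 713.33 ≈ 6581; y = 446 + 2 × 606.00 ≈ 1658.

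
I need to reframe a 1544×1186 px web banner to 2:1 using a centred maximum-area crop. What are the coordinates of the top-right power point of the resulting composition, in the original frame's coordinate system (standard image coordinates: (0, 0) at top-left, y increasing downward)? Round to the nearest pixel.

1544/1186 < 2/1, so the 2:1 crop keeps the full width 1544 and trims height to 1544 × 1/2 = 772.00 px.
Top offset = (1186 − 772.00)/2 = 207.00 px; left offset = 0.
Top-right is two-thirds across and one-third down within the crop:
x = 0.00 + 2 × 1544.00/3 ≈ 1029; y = 207.00 + 1 × 772.00/3 ≈ 464.

x = 1029 px, y = 464 px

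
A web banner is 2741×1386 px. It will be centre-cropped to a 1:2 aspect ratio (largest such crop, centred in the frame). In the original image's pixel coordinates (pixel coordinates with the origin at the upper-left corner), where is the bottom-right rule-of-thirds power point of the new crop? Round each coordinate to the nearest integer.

x = 1486 px, y = 924 px

2741/1386 > 1/2, so the 1:2 crop keeps the full height 1386 and trims width to 1386 × 1/2 = 693.00 px.
Left offset = (2741 − 693.00)/2 = 1024.00 px; top offset = 0.
Bottom-right is two-thirds across and two-thirds down within the crop:
x = 1024.00 + 2 × 693.00/3 ≈ 1486; y = 0.00 + 2 × 1386.00/3 ≈ 924.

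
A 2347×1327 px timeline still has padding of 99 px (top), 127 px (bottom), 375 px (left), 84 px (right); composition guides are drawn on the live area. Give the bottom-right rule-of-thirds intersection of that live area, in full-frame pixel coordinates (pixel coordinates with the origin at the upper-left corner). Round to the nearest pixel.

Content width = 2347 − 375 − 84 = 1888 px; content height = 1327 − 99 − 127 = 1101 px.
Bottom-right is two-thirds across and two-thirds down within the live area.
x = 375 + 2 × 1888/3 = 375 + 1258.67 ≈ 1634
y = 99 + 2 × 1101/3 = 99 + 734.00 ≈ 833

x = 1634 px, y = 833 px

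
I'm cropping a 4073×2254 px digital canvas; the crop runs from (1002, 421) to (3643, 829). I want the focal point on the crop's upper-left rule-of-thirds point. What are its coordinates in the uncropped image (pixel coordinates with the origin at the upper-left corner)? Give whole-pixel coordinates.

Crop width = 3643 − 1002 = 2641 px; one third is 880.33 px.
Crop height = 829 − 421 = 408 px; one third is 136.00 px.
The upper-left point is one-third across and one-third down within the crop:
x = 1002 + 1 × 880.33 ≈ 1882; y = 421 + 1 × 136.00 ≈ 557.

x = 1882 px, y = 557 px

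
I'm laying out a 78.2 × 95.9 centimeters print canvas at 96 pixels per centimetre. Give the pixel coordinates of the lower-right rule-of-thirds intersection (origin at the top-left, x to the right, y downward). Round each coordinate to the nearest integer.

In pixels the canvas is 78.2 × 96 = 7507.2 wide and 95.9 × 96 = 9206.4 tall.
The lower-right point is two-thirds across and two-thirds down:
x = 2 × 7507.2/3 ≈ 5005; y = 2 × 9206.4/3 ≈ 6138.

(5005, 6138)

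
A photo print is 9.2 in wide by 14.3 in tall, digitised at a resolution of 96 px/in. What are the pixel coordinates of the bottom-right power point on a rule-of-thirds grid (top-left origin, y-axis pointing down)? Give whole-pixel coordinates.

x = 589 px, y = 915 px

In pixels the canvas is 9.2 × 96 = 883.2 wide and 14.3 × 96 = 1372.8 tall.
The bottom-right point is two-thirds across and two-thirds down:
x = 2 × 883.2/3 ≈ 589; y = 2 × 1372.8/3 ≈ 915.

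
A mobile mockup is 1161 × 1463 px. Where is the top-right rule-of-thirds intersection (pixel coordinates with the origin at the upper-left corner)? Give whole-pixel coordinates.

The top-right point sits two-thirds of the way across and one-third of the way down.
x = 2 × 1161/3 ≈ 774; y = 1 × 1463/3 ≈ 488.

x = 774 px, y = 488 px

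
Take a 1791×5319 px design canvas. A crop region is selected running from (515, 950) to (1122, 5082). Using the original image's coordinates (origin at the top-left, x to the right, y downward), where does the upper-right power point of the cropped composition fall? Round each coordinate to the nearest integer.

x = 920 px, y = 2327 px

Crop width = 1122 − 515 = 607 px; one third is 202.33 px.
Crop height = 5082 − 950 = 4132 px; one third is 1377.33 px.
The upper-right point is two-thirds across and one-third down within the crop:
x = 515 + 2 × 202.33 ≈ 920; y = 950 + 1 × 1377.33 ≈ 2327.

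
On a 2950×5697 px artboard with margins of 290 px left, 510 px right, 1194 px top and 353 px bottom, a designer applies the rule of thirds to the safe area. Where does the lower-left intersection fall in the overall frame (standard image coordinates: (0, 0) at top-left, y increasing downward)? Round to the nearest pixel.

x = 1007 px, y = 3961 px

Content width = 2950 − 290 − 510 = 2150 px; content height = 5697 − 1194 − 353 = 4150 px.
Lower-left is one-third across and two-thirds down within the safe area.
x = 290 + 1 × 2150/3 = 290 + 716.67 ≈ 1007
y = 1194 + 2 × 4150/3 = 1194 + 2766.67 ≈ 3961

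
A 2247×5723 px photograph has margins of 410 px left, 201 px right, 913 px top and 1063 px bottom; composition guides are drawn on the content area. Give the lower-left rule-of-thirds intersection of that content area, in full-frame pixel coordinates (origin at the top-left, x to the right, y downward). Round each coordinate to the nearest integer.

x = 955 px, y = 3411 px

Content width = 2247 − 410 − 201 = 1636 px; content height = 5723 − 913 − 1063 = 3747 px.
Lower-left is one-third across and two-thirds down within the content area.
x = 410 + 1 × 1636/3 = 410 + 545.33 ≈ 955
y = 913 + 2 × 3747/3 = 913 + 2498.00 ≈ 3411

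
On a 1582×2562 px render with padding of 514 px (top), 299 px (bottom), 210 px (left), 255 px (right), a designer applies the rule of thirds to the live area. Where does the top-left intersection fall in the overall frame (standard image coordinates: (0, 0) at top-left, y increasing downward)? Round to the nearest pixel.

(582, 1097)

Content width = 1582 − 210 − 255 = 1117 px; content height = 2562 − 514 − 299 = 1749 px.
Top-left is one-third across and one-third down within the live area.
x = 210 + 1 × 1117/3 = 210 + 372.33 ≈ 582
y = 514 + 1 × 1749/3 = 514 + 583.00 ≈ 1097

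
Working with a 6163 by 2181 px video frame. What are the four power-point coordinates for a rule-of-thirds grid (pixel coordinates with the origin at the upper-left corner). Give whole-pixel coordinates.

One third of 6163 is 2054.33; one third of 2181 is 727.
Vertical third lines at x = 2054 and x = 4109; horizontal third lines at y = 727 and y = 1454.

(2054, 727), (4109, 727), (2054, 1454), (4109, 1454)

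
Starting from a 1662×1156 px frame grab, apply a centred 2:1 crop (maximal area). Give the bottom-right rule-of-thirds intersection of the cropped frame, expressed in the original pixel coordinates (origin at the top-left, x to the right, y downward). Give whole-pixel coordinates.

(1108, 717)

1662/1156 < 2/1, so the 2:1 crop keeps the full width 1662 and trims height to 1662 × 1/2 = 831.00 px.
Top offset = (1156 − 831.00)/2 = 162.50 px; left offset = 0.
Bottom-right is two-thirds across and two-thirds down within the crop:
x = 0.00 + 2 × 1662.00/3 ≈ 1108; y = 162.50 + 2 × 831.00/3 ≈ 717.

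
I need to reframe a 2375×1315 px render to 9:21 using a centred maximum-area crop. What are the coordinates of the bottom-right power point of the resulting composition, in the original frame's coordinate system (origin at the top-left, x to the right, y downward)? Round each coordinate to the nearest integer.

(1281, 877)

2375/1315 > 9/21, so the 9:21 crop keeps the full height 1315 and trims width to 1315 × 9/21 = 563.57 px.
Left offset = (2375 − 563.57)/2 = 905.71 px; top offset = 0.
Bottom-right is two-thirds across and two-thirds down within the crop:
x = 905.71 + 2 × 563.57/3 ≈ 1281; y = 0.00 + 2 × 1315.00/3 ≈ 877.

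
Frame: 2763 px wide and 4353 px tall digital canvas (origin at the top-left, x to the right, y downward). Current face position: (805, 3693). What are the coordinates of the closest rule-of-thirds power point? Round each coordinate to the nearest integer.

x = 921 px, y = 2902 px

Third lines: x ∈ {921, 1842}, y ∈ {1451, 2902}.
805 is closer to x = 921; 3693 is closer to y = 2902.
So the nearest intersection is the lower-left power point.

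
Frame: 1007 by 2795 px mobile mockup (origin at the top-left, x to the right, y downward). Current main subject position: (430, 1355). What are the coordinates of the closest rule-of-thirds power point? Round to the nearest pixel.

x = 336 px, y = 932 px

Third lines: x ∈ {336, 671}, y ∈ {932, 1863}.
430 is closer to x = 336; 1355 is closer to y = 932.
So the nearest intersection is the upper-left power point.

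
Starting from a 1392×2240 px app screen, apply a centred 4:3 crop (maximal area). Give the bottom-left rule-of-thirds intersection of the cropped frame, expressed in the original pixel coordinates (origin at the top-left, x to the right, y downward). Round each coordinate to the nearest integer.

1392/2240 < 4/3, so the 4:3 crop keeps the full width 1392 and trims height to 1392 × 3/4 = 1044.00 px.
Top offset = (2240 − 1044.00)/2 = 598.00 px; left offset = 0.
Bottom-left is one-third across and two-thirds down within the crop:
x = 0.00 + 1 × 1392.00/3 ≈ 464; y = 598.00 + 2 × 1044.00/3 ≈ 1294.

(464, 1294)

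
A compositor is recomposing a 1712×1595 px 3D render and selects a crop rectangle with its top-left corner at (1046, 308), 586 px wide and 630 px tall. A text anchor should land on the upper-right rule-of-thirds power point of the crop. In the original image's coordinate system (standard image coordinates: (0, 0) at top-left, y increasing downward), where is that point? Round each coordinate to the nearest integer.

x = 1437 px, y = 518 px

One third of the crop width 586 is 195.33 px.
One third of the crop height 630 is 210.00 px.
The upper-right point is two-thirds across and one-third down within the crop:
x = 1046 + 2 × 195.33 ≈ 1437; y = 308 + 1 × 210.00 ≈ 518.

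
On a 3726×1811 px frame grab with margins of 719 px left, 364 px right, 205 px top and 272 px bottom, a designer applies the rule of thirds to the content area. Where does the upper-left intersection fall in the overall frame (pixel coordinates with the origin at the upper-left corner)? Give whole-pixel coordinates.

Content width = 3726 − 719 − 364 = 2643 px; content height = 1811 − 205 − 272 = 1334 px.
Upper-left is one-third across and one-third down within the content area.
x = 719 + 1 × 2643/3 = 719 + 881.00 ≈ 1600
y = 205 + 1 × 1334/3 = 205 + 444.67 ≈ 650

x = 1600 px, y = 650 px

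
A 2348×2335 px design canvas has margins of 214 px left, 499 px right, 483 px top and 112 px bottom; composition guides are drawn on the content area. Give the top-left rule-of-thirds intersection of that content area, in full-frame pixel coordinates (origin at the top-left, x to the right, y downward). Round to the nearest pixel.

Content width = 2348 − 214 − 499 = 1635 px; content height = 2335 − 483 − 112 = 1740 px.
Top-left is one-third across and one-third down within the content area.
x = 214 + 1 × 1635/3 = 214 + 545.00 ≈ 759
y = 483 + 1 × 1740/3 = 483 + 580.00 ≈ 1063

x = 759 px, y = 1063 px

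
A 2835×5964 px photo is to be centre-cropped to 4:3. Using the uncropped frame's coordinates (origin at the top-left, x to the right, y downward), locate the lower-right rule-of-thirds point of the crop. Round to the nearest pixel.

2835/5964 < 4/3, so the 4:3 crop keeps the full width 2835 and trims height to 2835 × 3/4 = 2126.25 px.
Top offset = (5964 − 2126.25)/2 = 1918.88 px; left offset = 0.
Lower-right is two-thirds across and two-thirds down within the crop:
x = 0.00 + 2 × 2835.00/3 ≈ 1890; y = 1918.88 + 2 × 2126.25/3 ≈ 3336.

x = 1890 px, y = 3336 px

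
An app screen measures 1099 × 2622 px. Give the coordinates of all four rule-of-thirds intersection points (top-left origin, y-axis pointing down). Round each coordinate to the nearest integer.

One third of 1099 is 366.33; one third of 2622 is 874.
Vertical third lines at x = 366 and x = 733; horizontal third lines at y = 874 and y = 1748.

(366, 874), (733, 874), (366, 1748), (733, 1748)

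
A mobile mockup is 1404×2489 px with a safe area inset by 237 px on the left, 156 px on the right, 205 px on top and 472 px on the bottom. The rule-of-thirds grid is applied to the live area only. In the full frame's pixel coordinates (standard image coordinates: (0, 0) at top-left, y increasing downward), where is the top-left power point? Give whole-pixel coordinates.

Content width = 1404 − 237 − 156 = 1011 px; content height = 2489 − 205 − 472 = 1812 px.
Top-left is one-third across and one-third down within the live area.
x = 237 + 1 × 1011/3 = 237 + 337.00 ≈ 574
y = 205 + 1 × 1812/3 = 205 + 604.00 ≈ 809

x = 574 px, y = 809 px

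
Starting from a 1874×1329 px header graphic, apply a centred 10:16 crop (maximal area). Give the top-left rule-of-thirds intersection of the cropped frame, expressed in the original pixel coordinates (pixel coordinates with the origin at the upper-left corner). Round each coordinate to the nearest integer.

x = 799 px, y = 443 px

1874/1329 > 10/16, so the 10:16 crop keeps the full height 1329 and trims width to 1329 × 10/16 = 830.62 px.
Left offset = (1874 − 830.62)/2 = 521.69 px; top offset = 0.
Top-left is one-third across and one-third down within the crop:
x = 521.69 + 1 × 830.62/3 ≈ 799; y = 0.00 + 1 × 1329.00/3 ≈ 443.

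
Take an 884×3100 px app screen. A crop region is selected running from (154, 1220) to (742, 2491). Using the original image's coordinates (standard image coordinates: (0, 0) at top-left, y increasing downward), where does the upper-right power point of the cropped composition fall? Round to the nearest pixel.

(546, 1644)

Crop width = 742 − 154 = 588 px; one third is 196.00 px.
Crop height = 2491 − 1220 = 1271 px; one third is 423.67 px.
The upper-right point is two-thirds across and one-third down within the crop:
x = 154 + 2 × 196.00 ≈ 546; y = 1220 + 1 × 423.67 ≈ 1644.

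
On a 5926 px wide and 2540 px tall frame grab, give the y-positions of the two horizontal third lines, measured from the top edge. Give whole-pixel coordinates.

y = 847 px and y = 1693 px

2540 / 3 = 846.67, so the horizontal lines sit at one and two thirds of 2540.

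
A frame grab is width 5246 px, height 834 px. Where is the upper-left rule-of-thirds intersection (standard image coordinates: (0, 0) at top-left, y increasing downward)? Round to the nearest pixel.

x = 1749 px, y = 278 px

The upper-left point sits one-third of the way across and one-third of the way down.
x = 1 × 5246/3 ≈ 1749; y = 1 × 834/3 ≈ 278.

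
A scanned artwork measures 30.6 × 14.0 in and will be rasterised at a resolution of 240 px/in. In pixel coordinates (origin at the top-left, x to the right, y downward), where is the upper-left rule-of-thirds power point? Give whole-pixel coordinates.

x = 2448 px, y = 1120 px

In pixels the canvas is 30.6 × 240 = 7344 wide and 14.0 × 240 = 3360 tall.
The upper-left point is one-third across and one-third down:
x = 1 × 7344/3 ≈ 2448; y = 1 × 3360/3 ≈ 1120.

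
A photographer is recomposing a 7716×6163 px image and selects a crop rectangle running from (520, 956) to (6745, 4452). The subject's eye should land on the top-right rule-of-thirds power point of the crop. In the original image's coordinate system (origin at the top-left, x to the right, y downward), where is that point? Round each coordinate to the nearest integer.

Crop width = 6745 − 520 = 6225 px; one third is 2075.00 px.
Crop height = 4452 − 956 = 3496 px; one third is 1165.33 px.
The top-right point is two-thirds across and one-third down within the crop:
x = 520 + 2 × 2075.00 ≈ 4670; y = 956 + 1 × 1165.33 ≈ 2121.

x = 4670 px, y = 2121 px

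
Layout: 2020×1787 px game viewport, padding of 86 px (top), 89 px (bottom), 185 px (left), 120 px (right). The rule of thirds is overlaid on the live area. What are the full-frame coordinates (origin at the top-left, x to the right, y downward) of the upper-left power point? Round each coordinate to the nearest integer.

(757, 623)

Content width = 2020 − 185 − 120 = 1715 px; content height = 1787 − 86 − 89 = 1612 px.
Upper-left is one-third across and one-third down within the live area.
x = 185 + 1 × 1715/3 = 185 + 571.67 ≈ 757
y = 86 + 1 × 1612/3 = 86 + 537.33 ≈ 623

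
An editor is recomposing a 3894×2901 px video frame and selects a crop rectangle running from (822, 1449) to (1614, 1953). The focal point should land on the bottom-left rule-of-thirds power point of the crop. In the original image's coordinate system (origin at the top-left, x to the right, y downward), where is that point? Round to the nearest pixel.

x = 1086 px, y = 1785 px

Crop width = 1614 − 822 = 792 px; one third is 264.00 px.
Crop height = 1953 − 1449 = 504 px; one third is 168.00 px.
The bottom-left point is one-third across and two-thirds down within the crop:
x = 822 + 1 × 264.00 ≈ 1086; y = 1449 + 2 × 168.00 ≈ 1785.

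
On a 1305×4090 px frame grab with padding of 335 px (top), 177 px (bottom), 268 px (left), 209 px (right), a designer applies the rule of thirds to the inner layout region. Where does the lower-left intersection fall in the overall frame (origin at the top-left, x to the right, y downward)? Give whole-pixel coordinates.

(544, 2720)

Content width = 1305 − 268 − 209 = 828 px; content height = 4090 − 335 − 177 = 3578 px.
Lower-left is one-third across and two-thirds down within the inner layout region.
x = 268 + 1 × 828/3 = 268 + 276.00 ≈ 544
y = 335 + 2 × 3578/3 = 335 + 2385.33 ≈ 2720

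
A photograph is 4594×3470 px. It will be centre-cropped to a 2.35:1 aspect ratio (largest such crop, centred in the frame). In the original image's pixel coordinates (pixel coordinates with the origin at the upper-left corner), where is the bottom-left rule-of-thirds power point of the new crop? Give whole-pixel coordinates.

4594/3470 < 2.35/1, so the 2.35:1 crop keeps the full width 4594 and trims height to 4594 × 1/2.35 = 1954.89 px.
Top offset = (3470 − 1954.89)/2 = 757.55 px; left offset = 0.
Bottom-left is one-third across and two-thirds down within the crop:
x = 0.00 + 1 × 4594.00/3 ≈ 1531; y = 757.55 + 2 × 1954.89/3 ≈ 2061.

(1531, 2061)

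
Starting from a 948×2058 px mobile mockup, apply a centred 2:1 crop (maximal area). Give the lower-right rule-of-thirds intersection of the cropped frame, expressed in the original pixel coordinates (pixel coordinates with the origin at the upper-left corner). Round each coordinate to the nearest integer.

948/2058 < 2/1, so the 2:1 crop keeps the full width 948 and trims height to 948 × 1/2 = 474.00 px.
Top offset = (2058 − 474.00)/2 = 792.00 px; left offset = 0.
Lower-right is two-thirds across and two-thirds down within the crop:
x = 0.00 + 2 × 948.00/3 ≈ 632; y = 792.00 + 2 × 474.00/3 ≈ 1108.

x = 632 px, y = 1108 px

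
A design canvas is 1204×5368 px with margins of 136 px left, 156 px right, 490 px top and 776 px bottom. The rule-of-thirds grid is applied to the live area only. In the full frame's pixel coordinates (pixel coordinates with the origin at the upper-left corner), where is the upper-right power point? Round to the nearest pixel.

x = 744 px, y = 1857 px

Content width = 1204 − 136 − 156 = 912 px; content height = 5368 − 490 − 776 = 4102 px.
Upper-right is two-thirds across and one-third down within the live area.
x = 136 + 2 × 912/3 = 136 + 608.00 ≈ 744
y = 490 + 1 × 4102/3 = 490 + 1367.33 ≈ 1857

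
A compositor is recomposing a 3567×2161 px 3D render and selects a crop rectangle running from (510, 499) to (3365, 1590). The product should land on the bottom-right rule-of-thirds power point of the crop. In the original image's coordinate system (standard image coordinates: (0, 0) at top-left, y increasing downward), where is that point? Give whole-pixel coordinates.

Crop width = 3365 − 510 = 2855 px; one third is 951.67 px.
Crop height = 1590 − 499 = 1091 px; one third is 363.67 px.
The bottom-right point is two-thirds across and two-thirds down within the crop:
x = 510 + 2 × 951.67 ≈ 2413; y = 499 + 2 × 363.67 ≈ 1226.

(2413, 1226)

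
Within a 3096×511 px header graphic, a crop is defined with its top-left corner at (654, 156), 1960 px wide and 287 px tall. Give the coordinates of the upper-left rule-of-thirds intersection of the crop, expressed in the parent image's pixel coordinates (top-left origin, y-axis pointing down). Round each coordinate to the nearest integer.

One third of the crop width 1960 is 653.33 px.
One third of the crop height 287 is 95.67 px.
The upper-left point is one-third across and one-third down within the crop:
x = 654 + 1 × 653.33 ≈ 1307; y = 156 + 1 × 95.67 ≈ 252.

x = 1307 px, y = 252 px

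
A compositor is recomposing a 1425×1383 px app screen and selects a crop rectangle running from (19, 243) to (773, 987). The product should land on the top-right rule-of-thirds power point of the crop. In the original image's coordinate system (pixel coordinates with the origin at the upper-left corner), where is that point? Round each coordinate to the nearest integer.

x = 522 px, y = 491 px

Crop width = 773 − 19 = 754 px; one third is 251.33 px.
Crop height = 987 − 243 = 744 px; one third is 248.00 px.
The top-right point is two-thirds across and one-third down within the crop:
x = 19 + 2 × 251.33 ≈ 522; y = 243 + 1 × 248.00 ≈ 491.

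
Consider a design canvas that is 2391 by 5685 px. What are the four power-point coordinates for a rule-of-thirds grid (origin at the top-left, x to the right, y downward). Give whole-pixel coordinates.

(797, 1895), (1594, 1895), (797, 3790), (1594, 3790)

One third of 2391 is 797; one third of 5685 is 1895.
Vertical third lines at x = 797 and x = 1594; horizontal third lines at y = 1895 and y = 3790.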